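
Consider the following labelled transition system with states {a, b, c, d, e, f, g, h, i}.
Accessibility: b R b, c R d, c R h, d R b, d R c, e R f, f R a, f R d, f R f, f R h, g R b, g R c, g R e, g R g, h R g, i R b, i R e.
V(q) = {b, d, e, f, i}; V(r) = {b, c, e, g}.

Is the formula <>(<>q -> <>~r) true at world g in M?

Yes

At g: <>(<>q -> <>~r) requires <>q -> <>~r at some successor in {b, c, e, g}.
  <>q -> <>~r holds at c, so <>(<>q -> <>~r) is true at g.
    At c: <>q is true, <>~r is true, so <>q -> <>~r is true.
      At c: <>q requires q at some successor in {d, h}.
        q holds at d, so <>q is true at c.
      At c: <>~r requires ~r at some successor in {d, h}.
        ~r holds at d, so <>~r is true at c.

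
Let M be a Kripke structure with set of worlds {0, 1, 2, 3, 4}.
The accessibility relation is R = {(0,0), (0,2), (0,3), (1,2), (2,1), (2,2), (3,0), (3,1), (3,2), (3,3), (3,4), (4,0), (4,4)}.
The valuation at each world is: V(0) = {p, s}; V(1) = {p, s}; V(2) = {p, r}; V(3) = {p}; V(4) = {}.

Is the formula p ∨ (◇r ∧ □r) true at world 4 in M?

No

Recall that □ψ holds at a world iff ψ holds at every accessible world, and ◇ψ holds iff ψ holds at some accessible world.
At 4: p is false, ◇r ∧ □r is false, so p ∨ (◇r ∧ □r) is false.
  At 4: ◇r is false, □r is false, so ◇r ∧ □r is false.
    At 4: ◇r requires r at some successor in {0, 4}.
      At 0: r is false.
      At 4: r is false.
    So ◇r is false at 4.
    At 4: □r requires r at every successor {0, 4}.
      r fails at 0, so □r is false at 4.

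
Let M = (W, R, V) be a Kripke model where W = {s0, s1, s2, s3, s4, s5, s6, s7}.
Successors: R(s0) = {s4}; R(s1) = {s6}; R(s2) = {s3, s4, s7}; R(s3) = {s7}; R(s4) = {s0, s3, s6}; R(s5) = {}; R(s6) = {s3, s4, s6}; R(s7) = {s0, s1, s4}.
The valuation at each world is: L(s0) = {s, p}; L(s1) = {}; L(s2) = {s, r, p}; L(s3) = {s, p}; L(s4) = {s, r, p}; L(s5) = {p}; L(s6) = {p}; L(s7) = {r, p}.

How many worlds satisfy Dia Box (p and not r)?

4

Let φ = Dia Box (p and not r). Evaluate φ at each world:
  s0 (successors {s4}): φ is true.
  s1 (successors {s6}): φ is false.
  s2 (successors {s3, s4, s7}): φ is true.
  s3 (successors {s7}): φ is false.
  s4 (successors {s0, s3, s6}): φ is false.
  s5 (successors ∅): φ is false.
  s6 (successors {s3, s4, s6}): φ is true.
  s7 (successors {s0, s1, s4}): φ is true.
For instance, at s1:
  At s1: Dia Box (p and not r) requires Box (p and not r) at some successor in {s6}.
    At s6: Box (p and not r) is false.
  So Dia Box (p and not r) is false at s1.
Satisfying worlds: {s0, s2, s6, s7}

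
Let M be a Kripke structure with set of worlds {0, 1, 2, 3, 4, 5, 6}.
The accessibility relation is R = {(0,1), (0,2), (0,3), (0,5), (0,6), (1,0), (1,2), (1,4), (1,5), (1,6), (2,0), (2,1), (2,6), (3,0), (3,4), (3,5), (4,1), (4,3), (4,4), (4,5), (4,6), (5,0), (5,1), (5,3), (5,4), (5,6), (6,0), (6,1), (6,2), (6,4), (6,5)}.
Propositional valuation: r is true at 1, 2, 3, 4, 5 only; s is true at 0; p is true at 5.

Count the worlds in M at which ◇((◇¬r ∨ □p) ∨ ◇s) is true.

7

Recall that □ψ holds at a world iff ψ holds at every accessible world, and ◇ψ holds iff ψ holds at some accessible world.
Let φ = ◇((◇¬r ∨ □p) ∨ ◇s). Evaluate φ at each world:
  0 (successors {1, 2, 3, 5, 6}): φ is true.
  1 (successors {0, 2, 4, 5, 6}): φ is true.
  2 (successors {0, 1, 6}): φ is true.
  3 (successors {0, 4, 5}): φ is true.
  4 (successors {1, 3, 4, 5, 6}): φ is true.
  5 (successors {0, 1, 3, 4, 6}): φ is true.
  6 (successors {0, 1, 2, 4, 5}): φ is true.
For instance, at 0:
  At 0: ◇((◇¬r ∨ □p) ∨ ◇s) requires (◇¬r ∨ □p) ∨ ◇s at some successor in {1, 2, 3, 5, 6}.
    (◇¬r ∨ □p) ∨ ◇s holds at 1, so ◇((◇¬r ∨ □p) ∨ ◇s) is true at 0.
      At 1: ◇¬r ∨ □p is true, ◇s is true, so (◇¬r ∨ □p) ∨ ◇s is true.
Satisfying worlds: {0, 1, 2, 3, 4, 5, 6}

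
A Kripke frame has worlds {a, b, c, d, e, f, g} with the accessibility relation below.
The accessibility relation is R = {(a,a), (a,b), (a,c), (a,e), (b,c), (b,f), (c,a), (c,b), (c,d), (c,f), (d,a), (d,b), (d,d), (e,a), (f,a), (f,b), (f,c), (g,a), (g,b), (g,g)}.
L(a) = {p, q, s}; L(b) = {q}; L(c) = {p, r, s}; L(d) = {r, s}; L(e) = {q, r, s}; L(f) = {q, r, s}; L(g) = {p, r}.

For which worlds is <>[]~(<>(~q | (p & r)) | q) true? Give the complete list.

none

Recall that []ψ holds at a world iff ψ holds at every accessible world, and <>ψ holds iff ψ holds at some accessible world.
Let φ = <>[]~(<>(~q | (p & r)) | q). Evaluate φ at each world:
  a (successors {a, b, c, e}): φ is false.
  b (successors {c, f}): φ is false.
  c (successors {a, b, d, f}): φ is false.
  d (successors {a, b, d}): φ is false.
  e (successors {a}): φ is false.
  f (successors {a, b, c}): φ is false.
  g (successors {a, b, g}): φ is false.
For instance, at a:
  At a: <>[]~(<>(~q | (p & r)) | q) requires []~(<>(~q | (p & r)) | q) at some successor in {a, b, c, e}.
    At a: []~(<>(~q | (p & r)) | q) is false.
    At b: []~(<>(~q | (p & r)) | q) is false.
    At c: []~(<>(~q | (p & r)) | q) is false.
    At e: []~(<>(~q | (p & r)) | q) is false.
  So <>[]~(<>(~q | (p & r)) | q) is false at a.
Satisfying worlds: none.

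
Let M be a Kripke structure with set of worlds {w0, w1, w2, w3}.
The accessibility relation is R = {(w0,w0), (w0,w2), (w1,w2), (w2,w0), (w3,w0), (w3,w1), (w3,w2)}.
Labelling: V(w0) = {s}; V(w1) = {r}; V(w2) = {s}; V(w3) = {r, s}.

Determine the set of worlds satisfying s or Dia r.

Let φ = s or Dia r. Evaluate φ at each world:
  w0 (successors {w0, w2}): φ is true.
  w1 (successors {w2}): φ is false.
  w2 (successors {w0}): φ is true.
  w3 (successors {w0, w1, w2}): φ is true.
For instance, at w1:
  At w1: s is false, Dia r is false, so s or Dia r is false.
    At w1: Dia r requires r at some successor in {w2}.
      At w2: r is false.
    So Dia r is false at w1.
Satisfying worlds: {w0, w2, w3}

w0, w2, w3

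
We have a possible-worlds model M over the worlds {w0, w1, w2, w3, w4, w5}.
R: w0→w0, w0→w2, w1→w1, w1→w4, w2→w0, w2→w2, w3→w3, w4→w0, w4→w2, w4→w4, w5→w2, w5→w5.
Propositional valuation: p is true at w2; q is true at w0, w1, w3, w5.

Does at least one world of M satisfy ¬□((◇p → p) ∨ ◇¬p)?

No

Let φ = ¬□((◇p → p) ∨ ◇¬p). Evaluate φ at each world:
  w0 (successors {w0, w2}): φ is false.
  w1 (successors {w1, w4}): φ is false.
  w2 (successors {w0, w2}): φ is false.
  w3 (successors {w3}): φ is false.
  w4 (successors {w0, w2, w4}): φ is false.
  w5 (successors {w2, w5}): φ is false.
For instance, at w3:
  At w3: □((◇p → p) ∨ ◇¬p) is true, so ¬□((◇p → p) ∨ ◇¬p) is false.
    At w3: □((◇p → p) ∨ ◇¬p) requires (◇p → p) ∨ ◇¬p at every successor {w3}.
      At w3: (◇p → p) ∨ ◇¬p is true.
    So □((◇p → p) ∨ ◇¬p) is true at w3.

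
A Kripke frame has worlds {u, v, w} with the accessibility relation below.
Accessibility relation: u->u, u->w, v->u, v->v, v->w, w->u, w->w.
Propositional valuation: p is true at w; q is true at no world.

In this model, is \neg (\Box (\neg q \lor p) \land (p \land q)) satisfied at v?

At v: \Box (\neg q \lor p) \land (p \land q) is false, so \neg (\Box (\neg q \lor p) \land (p \land q)) is true.
  At v: \Box (\neg q \lor p) is true, p \land q is false, so \Box (\neg q \lor p) \land (p \land q) is false.
    At v: \Box (\neg q \lor p) requires \neg q \lor p at every successor {u, v, w}.
      At u: \neg q \lor p is true.
      At v: \neg q \lor p is true.
      At w: \neg q \lor p is true.
    So \Box (\neg q \lor p) is true at v.

Yes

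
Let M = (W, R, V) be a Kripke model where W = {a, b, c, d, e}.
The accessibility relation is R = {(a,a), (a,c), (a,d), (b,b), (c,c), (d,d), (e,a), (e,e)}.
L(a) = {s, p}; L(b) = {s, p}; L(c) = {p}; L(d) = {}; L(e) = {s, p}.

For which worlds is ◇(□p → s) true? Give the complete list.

Let φ = ◇(□p → s). Evaluate φ at each world:
  a (successors {a, c, d}): φ is true.
  b (successors {b}): φ is true.
  c (successors {c}): φ is false.
  d (successors {d}): φ is true.
  e (successors {a, e}): φ is true.
For instance, at c:
  At c: ◇(□p → s) requires □p → s at some successor in {c}.
    At c: □p → s is false.
  So ◇(□p → s) is false at c.
Satisfying worlds: {a, b, d, e}

a, b, d, e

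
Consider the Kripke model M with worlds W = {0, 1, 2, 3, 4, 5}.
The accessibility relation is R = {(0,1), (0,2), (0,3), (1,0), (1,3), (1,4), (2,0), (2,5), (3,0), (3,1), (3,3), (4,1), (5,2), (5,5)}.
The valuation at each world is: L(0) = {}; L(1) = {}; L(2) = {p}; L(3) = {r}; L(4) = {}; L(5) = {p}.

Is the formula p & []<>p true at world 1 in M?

Recall that []ψ holds at a world iff ψ holds at every accessible world, and <>ψ holds iff ψ holds at some accessible world.
At 1: p is false, []<>p is false, so p & []<>p is false.
  At 1: []<>p requires <>p at every successor {0, 3, 4}.
    <>p fails at 3, so []<>p is false at 1.
      At 3: <>p requires p at some successor in {0, 1, 3}.
        At 0: p is false.
        At 1: p is false.
        At 3: p is false.
      So <>p is false at 3.

No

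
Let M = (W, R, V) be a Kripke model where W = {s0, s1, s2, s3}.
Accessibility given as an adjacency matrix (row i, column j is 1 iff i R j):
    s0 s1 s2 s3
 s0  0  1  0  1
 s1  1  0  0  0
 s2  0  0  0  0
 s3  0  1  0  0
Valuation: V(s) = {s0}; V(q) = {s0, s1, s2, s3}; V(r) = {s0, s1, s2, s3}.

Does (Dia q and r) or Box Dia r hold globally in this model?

Recall that Box ψ holds at a world iff ψ holds at every accessible world, and Dia ψ holds iff ψ holds at some accessible world.
Let φ = (Dia q and r) or Box Dia r. Evaluate φ at each world:
  s0 (successors {s1, s3}): φ is true.
  s1 (successors {s0}): φ is true.
  s2 (successors ∅): φ is true.
  s3 (successors {s1}): φ is true.
For instance, at s3:
  At s3: Dia q and r is true, Box Dia r is true, so (Dia q and r) or Box Dia r is true.
    At s3: Dia q is true, r is true, so Dia q and r is true.
      At s3: Dia q requires q at some successor in {s1}.
        q holds at s1, so Dia q is true at s3.
    At s3: Box Dia r requires Dia r at every successor {s1}.
      At s1: Dia r is true.
    So Box Dia r is true at s3.

Yes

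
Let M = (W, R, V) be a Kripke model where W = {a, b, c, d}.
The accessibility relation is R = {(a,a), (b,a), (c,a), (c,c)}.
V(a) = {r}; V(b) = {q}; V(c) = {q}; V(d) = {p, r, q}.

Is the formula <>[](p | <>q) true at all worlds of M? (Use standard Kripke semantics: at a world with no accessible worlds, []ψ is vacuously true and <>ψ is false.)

No

Let φ = <>[](p | <>q). Evaluate φ at each world:
  a (successors {a}): φ is false.
  b (successors {a}): φ is false.
  c (successors {a, c}): φ is false.
  d (successors ∅): φ is false.
Detail at a (counterexample):
  At a: <>[](p | <>q) requires [](p | <>q) at some successor in {a}.
    At a: [](p | <>q) is false.
  So <>[](p | <>q) is false at a.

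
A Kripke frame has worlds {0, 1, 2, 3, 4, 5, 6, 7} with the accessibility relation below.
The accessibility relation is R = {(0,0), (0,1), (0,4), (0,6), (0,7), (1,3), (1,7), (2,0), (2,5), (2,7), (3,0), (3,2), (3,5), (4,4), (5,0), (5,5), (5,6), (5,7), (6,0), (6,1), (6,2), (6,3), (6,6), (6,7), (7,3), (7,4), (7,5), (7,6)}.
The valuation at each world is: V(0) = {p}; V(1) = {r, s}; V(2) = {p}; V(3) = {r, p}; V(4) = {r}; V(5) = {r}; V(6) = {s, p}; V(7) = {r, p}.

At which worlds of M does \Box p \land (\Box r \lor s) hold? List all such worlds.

Let φ = \Box p \land (\Box r \lor s). Evaluate φ at each world:
  0 (successors {0, 1, 4, 6, 7}): φ is false.
  1 (successors {3, 7}): φ is true.
  2 (successors {0, 5, 7}): φ is false.
  3 (successors {0, 2, 5}): φ is false.
  4 (successors {4}): φ is false.
  5 (successors {0, 5, 6, 7}): φ is false.
  6 (successors {0, 1, 2, 3, 6, 7}): φ is false.
  7 (successors {3, 4, 5, 6}): φ is false.
For instance, at 6:
  At 6: \Box p is false, \Box r \lor s is true, so \Box p \land (\Box r \lor s) is false.
    At 6: \Box p requires p at every successor {0, 1, 2, 3, 6, 7}.
      p fails at 1, so \Box p is false at 6.
    At 6: \Box r is false, s is true, so \Box r \lor s is true.
      At 6: \Box r requires r at every successor {0, 1, 2, 3, 6, 7}.
        r fails at 0, so \Box r is false at 6.
Satisfying worlds: {1}

1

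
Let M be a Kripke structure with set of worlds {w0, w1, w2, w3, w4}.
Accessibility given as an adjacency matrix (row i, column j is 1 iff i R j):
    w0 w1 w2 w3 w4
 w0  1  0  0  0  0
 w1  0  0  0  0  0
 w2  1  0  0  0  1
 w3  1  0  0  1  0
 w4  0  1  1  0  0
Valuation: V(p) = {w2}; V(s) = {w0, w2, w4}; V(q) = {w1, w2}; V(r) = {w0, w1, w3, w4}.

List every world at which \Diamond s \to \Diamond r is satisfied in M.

w0, w1, w2, w3, w4

Let φ = \Diamond s \to \Diamond r. Evaluate φ at each world:
  w0 (successors {w0}): φ is true.
  w1 (successors ∅): φ is true.
  w2 (successors {w0, w4}): φ is true.
  w3 (successors {w0, w3}): φ is true.
  w4 (successors {w1, w2}): φ is true.
For instance, at w0:
  At w0: \Diamond s is true, \Diamond r is true, so \Diamond s \to \Diamond r is true.
    At w0: \Diamond s requires s at some successor in {w0}.
      s holds at w0, so \Diamond s is true at w0.
    At w0: \Diamond r requires r at some successor in {w0}.
      r holds at w0, so \Diamond r is true at w0.
Satisfying worlds: {w0, w1, w2, w3, w4}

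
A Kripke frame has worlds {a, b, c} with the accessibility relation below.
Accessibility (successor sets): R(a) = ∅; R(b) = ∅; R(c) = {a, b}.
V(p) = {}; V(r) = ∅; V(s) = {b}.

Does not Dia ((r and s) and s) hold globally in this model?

Yes

Let φ = not Dia ((r and s) and s). Evaluate φ at each world:
  a (successors ∅): φ is true.
  b (successors ∅): φ is true.
  c (successors {a, b}): φ is true.
For instance, at c:
  At c: Dia ((r and s) and s) is false, so not Dia ((r and s) and s) is true.
    At c: Dia ((r and s) and s) requires (r and s) and s at some successor in {a, b}.
      At a: (r and s) and s is false.
      At b: (r and s) and s is false.
    So Dia ((r and s) and s) is false at c.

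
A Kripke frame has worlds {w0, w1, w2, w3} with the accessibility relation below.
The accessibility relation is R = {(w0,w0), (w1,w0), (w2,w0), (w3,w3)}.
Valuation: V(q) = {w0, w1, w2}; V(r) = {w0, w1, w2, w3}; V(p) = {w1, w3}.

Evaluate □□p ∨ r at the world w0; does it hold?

Yes

At w0: □□p is false, r is true, so □□p ∨ r is true.
  At w0: □□p requires □p at every successor {w0}.
    □p fails at w0, so □□p is false at w0.
      At w0: □p requires p at every successor {w0}.
        p fails at w0, so □p is false at w0.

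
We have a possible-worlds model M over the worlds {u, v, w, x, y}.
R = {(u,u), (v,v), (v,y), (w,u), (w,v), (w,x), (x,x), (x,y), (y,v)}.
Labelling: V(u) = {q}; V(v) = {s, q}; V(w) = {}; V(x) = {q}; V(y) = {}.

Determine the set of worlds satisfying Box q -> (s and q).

v, x

Let φ = Box q -> (s and q). Evaluate φ at each world:
  u (successors {u}): φ is false.
  v (successors {v, y}): φ is true.
  w (successors {u, v, x}): φ is false.
  x (successors {x, y}): φ is true.
  y (successors {v}): φ is false.
For instance, at w:
  At w: Box q is true, s and q is false, so Box q -> (s and q) is false.
    At w: Box q requires q at every successor {u, v, x}.
      At u: q is true.
      At v: q is true.
      At x: q is true.
    So Box q is true at w.
Satisfying worlds: {v, x}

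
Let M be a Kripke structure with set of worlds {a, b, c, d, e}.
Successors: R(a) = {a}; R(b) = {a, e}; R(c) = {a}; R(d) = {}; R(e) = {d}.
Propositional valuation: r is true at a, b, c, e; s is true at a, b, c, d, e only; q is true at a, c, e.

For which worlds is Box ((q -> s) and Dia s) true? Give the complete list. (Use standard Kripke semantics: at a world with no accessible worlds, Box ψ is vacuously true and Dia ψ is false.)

a, b, c, d

Let φ = Box ((q -> s) and Dia s). Evaluate φ at each world:
  a (successors {a}): φ is true.
  b (successors {a, e}): φ is true.
  c (successors {a}): φ is true.
  d (successors ∅): φ is true.
  e (successors {d}): φ is false.
For instance, at e:
  At e: Box ((q -> s) and Dia s) requires (q -> s) and Dia s at every successor {d}.
    (q -> s) and Dia s fails at d, so Box ((q -> s) and Dia s) is false at e.
      At d: q -> s is true, Dia s is false, so (q -> s) and Dia s is false.
Satisfying worlds: {a, b, c, d}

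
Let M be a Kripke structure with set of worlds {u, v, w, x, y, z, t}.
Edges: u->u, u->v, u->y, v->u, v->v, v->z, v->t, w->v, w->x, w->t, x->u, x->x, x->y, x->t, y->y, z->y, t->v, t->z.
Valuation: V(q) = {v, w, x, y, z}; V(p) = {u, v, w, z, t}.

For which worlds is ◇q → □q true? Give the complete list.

Let φ = ◇q → □q. Evaluate φ at each world:
  u (successors {u, v, y}): φ is false.
  v (successors {u, v, z, t}): φ is false.
  w (successors {v, x, t}): φ is false.
  x (successors {u, x, y, t}): φ is false.
  y (successors {y}): φ is true.
  z (successors {y}): φ is true.
  t (successors {v, z}): φ is true.
For instance, at v:
  At v: ◇q is true, □q is false, so ◇q → □q is false.
    At v: ◇q requires q at some successor in {u, v, z, t}.
      q holds at v, so ◇q is true at v.
    At v: □q requires q at every successor {u, v, z, t}.
      q fails at u, so □q is false at v.
Satisfying worlds: {y, z, t}

y, z, t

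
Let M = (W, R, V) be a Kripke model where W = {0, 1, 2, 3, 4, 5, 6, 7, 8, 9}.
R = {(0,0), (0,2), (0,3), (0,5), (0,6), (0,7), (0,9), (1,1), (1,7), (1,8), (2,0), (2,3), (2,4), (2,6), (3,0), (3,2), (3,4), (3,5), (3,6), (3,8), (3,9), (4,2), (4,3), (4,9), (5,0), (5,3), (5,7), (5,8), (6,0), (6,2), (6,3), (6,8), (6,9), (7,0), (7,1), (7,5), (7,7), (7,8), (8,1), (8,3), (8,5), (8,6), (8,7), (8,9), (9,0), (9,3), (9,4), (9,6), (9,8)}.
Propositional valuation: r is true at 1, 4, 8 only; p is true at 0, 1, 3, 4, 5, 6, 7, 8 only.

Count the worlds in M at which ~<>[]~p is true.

10

Let φ = ~<>[]~p. Evaluate φ at each world:
  0 (successors {0, 2, 3, 5, 6, 7, 9}): φ is true.
  1 (successors {1, 7, 8}): φ is true.
  2 (successors {0, 3, 4, 6}): φ is true.
  3 (successors {0, 2, 4, 5, 6, 8, 9}): φ is true.
  4 (successors {2, 3, 9}): φ is true.
  5 (successors {0, 3, 7, 8}): φ is true.
  6 (successors {0, 2, 3, 8, 9}): φ is true.
  7 (successors {0, 1, 5, 7, 8}): φ is true.
  8 (successors {1, 3, 5, 6, 7, 9}): φ is true.
  9 (successors {0, 3, 4, 6, 8}): φ is true.
For instance, at 1:
  At 1: <>[]~p is false, so ~<>[]~p is true.
    At 1: <>[]~p requires []~p at some successor in {1, 7, 8}.
      At 1: []~p is false.
      At 7: []~p is false.
      At 8: []~p is false.
    So <>[]~p is false at 1.
Satisfying worlds: {0, 1, 2, 3, 4, 5, 6, 7, 8, 9}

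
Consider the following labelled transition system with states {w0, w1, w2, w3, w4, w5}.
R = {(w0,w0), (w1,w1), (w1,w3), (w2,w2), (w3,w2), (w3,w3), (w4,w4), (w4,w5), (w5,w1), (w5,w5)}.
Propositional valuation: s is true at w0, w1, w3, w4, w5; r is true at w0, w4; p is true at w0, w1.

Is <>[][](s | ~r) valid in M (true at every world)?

Yes

Let φ = <>[][](s | ~r). Evaluate φ at each world:
  w0 (successors {w0}): φ is true.
  w1 (successors {w1, w3}): φ is true.
  w2 (successors {w2}): φ is true.
  w3 (successors {w2, w3}): φ is true.
  w4 (successors {w4, w5}): φ is true.
  w5 (successors {w1, w5}): φ is true.
For instance, at w0:
  At w0: <>[][](s | ~r) requires [][](s | ~r) at some successor in {w0}.
    [][](s | ~r) holds at w0, so <>[][](s | ~r) is true at w0.
      At w0: [][](s | ~r) requires [](s | ~r) at every successor {w0}.
        At w0: [](s | ~r) is true.
      So [][](s | ~r) is true at w0.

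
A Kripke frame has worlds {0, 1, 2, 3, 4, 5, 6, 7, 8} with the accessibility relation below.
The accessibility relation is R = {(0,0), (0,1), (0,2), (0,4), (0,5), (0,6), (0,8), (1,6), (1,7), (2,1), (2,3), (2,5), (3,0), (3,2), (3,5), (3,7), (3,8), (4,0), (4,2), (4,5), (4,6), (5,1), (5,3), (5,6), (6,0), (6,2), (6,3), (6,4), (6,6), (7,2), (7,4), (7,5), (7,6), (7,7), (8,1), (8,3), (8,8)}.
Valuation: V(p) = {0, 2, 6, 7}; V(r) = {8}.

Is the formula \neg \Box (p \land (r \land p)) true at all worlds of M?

Let φ = \neg \Box (p \land (r \land p)). Evaluate φ at each world:
  0 (successors {0, 1, 2, 4, 5, 6, 8}): φ is true.
  1 (successors {6, 7}): φ is true.
  2 (successors {1, 3, 5}): φ is true.
  3 (successors {0, 2, 5, 7, 8}): φ is true.
  4 (successors {0, 2, 5, 6}): φ is true.
  5 (successors {1, 3, 6}): φ is true.
  6 (successors {0, 2, 3, 4, 6}): φ is true.
  7 (successors {2, 4, 5, 6, 7}): φ is true.
  8 (successors {1, 3, 8}): φ is true.
For instance, at 8:
  At 8: \Box (p \land (r \land p)) is false, so \neg \Box (p \land (r \land p)) is true.
    At 8: \Box (p \land (r \land p)) requires p \land (r \land p) at every successor {1, 3, 8}.
      p \land (r \land p) fails at 1, so \Box (p \land (r \land p)) is false at 8.

Yes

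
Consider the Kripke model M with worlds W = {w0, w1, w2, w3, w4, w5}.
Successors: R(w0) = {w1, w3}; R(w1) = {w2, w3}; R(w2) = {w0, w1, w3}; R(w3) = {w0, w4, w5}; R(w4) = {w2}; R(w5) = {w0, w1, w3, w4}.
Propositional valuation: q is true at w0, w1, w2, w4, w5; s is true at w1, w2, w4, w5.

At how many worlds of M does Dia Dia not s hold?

Let φ = Dia Dia not s. Evaluate φ at each world:
  w0 (successors {w1, w3}): φ is true.
  w1 (successors {w2, w3}): φ is true.
  w2 (successors {w0, w1, w3}): φ is true.
  w3 (successors {w0, w4, w5}): φ is true.
  w4 (successors {w2}): φ is true.
  w5 (successors {w0, w1, w3, w4}): φ is true.
For instance, at w2:
  At w2: Dia Dia not s requires Dia not s at some successor in {w0, w1, w3}.
    Dia not s holds at w0, so Dia Dia not s is true at w2.
      At w0: Dia not s requires not s at some successor in {w1, w3}.
        not s holds at w3, so Dia not s is true at w0.
Satisfying worlds: {w0, w1, w2, w3, w4, w5}

6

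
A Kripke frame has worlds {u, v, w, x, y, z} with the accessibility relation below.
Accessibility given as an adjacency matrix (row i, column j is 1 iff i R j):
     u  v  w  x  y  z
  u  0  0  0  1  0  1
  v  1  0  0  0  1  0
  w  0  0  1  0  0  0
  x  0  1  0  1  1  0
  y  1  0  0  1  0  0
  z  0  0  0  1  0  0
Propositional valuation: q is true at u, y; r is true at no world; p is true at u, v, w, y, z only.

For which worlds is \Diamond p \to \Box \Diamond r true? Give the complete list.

Let φ = \Diamond p \to \Box \Diamond r. Evaluate φ at each world:
  u (successors {x, z}): φ is false.
  v (successors {u, y}): φ is false.
  w (successors {w}): φ is false.
  x (successors {v, x, y}): φ is false.
  y (successors {u, x}): φ is false.
  z (successors {x}): φ is true.
For instance, at w:
  At w: \Diamond p is true, \Box \Diamond r is false, so \Diamond p \to \Box \Diamond r is false.
    At w: \Diamond p requires p at some successor in {w}.
      p holds at w, so \Diamond p is true at w.
    At w: \Box \Diamond r requires \Diamond r at every successor {w}.
      \Diamond r fails at w, so \Box \Diamond r is false at w.
Satisfying worlds: {z}

z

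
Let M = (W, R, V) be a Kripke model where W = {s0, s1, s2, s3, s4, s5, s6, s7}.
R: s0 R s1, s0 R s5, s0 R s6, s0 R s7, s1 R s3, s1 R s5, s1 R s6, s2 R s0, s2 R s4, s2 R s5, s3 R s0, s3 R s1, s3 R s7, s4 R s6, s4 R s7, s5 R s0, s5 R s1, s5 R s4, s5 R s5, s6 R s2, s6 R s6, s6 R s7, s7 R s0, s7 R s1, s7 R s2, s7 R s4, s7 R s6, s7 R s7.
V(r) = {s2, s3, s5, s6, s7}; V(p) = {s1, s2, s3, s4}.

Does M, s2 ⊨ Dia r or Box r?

Yes

At s2: Dia r is true, Box r is false, so Dia r or Box r is true.
  At s2: Dia r requires r at some successor in {s0, s4, s5}.
    r holds at s5, so Dia r is true at s2.
  At s2: Box r requires r at every successor {s0, s4, s5}.
    r fails at s0, so Box r is false at s2.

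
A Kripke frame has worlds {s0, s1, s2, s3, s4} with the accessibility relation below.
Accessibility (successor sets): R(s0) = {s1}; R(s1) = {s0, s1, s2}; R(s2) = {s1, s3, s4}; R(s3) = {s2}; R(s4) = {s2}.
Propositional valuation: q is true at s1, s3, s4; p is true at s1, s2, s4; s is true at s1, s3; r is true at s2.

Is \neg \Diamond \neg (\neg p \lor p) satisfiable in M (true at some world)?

Yes

Let φ = \neg \Diamond \neg (\neg p \lor p). Evaluate φ at each world:
  s0 (successors {s1}): φ is true.
  s1 (successors {s0, s1, s2}): φ is true.
  s2 (successors {s1, s3, s4}): φ is true.
  s3 (successors {s2}): φ is true.
  s4 (successors {s2}): φ is true.
Detail at s0 (witness):
  At s0: \Diamond \neg (\neg p \lor p) is false, so \neg \Diamond \neg (\neg p \lor p) is true.
    At s0: \Diamond \neg (\neg p \lor p) requires \neg (\neg p \lor p) at some successor in {s1}.
      At s1: \neg (\neg p \lor p) is false.
    So \Diamond \neg (\neg p \lor p) is false at s0.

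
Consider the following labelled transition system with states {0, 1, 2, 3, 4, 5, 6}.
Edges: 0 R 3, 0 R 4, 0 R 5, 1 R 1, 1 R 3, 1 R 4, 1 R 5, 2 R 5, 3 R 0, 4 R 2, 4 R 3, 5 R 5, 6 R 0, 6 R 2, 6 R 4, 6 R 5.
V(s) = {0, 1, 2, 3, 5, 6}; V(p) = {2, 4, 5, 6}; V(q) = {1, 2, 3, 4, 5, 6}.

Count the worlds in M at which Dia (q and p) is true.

6

Let φ = Dia (q and p). Evaluate φ at each world:
  0 (successors {3, 4, 5}): φ is true.
  1 (successors {1, 3, 4, 5}): φ is true.
  2 (successors {5}): φ is true.
  3 (successors {0}): φ is false.
  4 (successors {2, 3}): φ is true.
  5 (successors {5}): φ is true.
  6 (successors {0, 2, 4, 5}): φ is true.
For instance, at 5:
  At 5: Dia (q and p) requires q and p at some successor in {5}.
    q and p holds at 5, so Dia (q and p) is true at 5.
Satisfying worlds: {0, 1, 2, 4, 5, 6}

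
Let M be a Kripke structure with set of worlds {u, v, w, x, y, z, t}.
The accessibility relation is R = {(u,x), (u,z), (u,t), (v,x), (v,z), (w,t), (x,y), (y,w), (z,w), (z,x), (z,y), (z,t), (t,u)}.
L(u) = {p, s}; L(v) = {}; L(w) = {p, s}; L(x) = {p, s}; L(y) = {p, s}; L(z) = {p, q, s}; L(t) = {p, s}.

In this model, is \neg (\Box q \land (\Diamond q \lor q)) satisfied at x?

Yes

At x: \Box q \land (\Diamond q \lor q) is false, so \neg (\Box q \land (\Diamond q \lor q)) is true.
  At x: \Box q is false, \Diamond q \lor q is false, so \Box q \land (\Diamond q \lor q) is false.
    At x: \Box q requires q at every successor {y}.
      q fails at y, so \Box q is false at x.
    At x: \Diamond q is false, q is false, so \Diamond q \lor q is false.
      At x: \Diamond q requires q at some successor in {y}.
        At y: q is false.
      So \Diamond q is false at x.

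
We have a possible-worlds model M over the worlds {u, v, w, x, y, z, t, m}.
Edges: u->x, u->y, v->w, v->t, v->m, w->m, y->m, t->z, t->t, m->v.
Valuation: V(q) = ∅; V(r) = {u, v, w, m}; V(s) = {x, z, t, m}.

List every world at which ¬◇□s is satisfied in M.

w, x, y, z, m

Recall that □ψ holds at a world iff ψ holds at every accessible world, and ◇ψ holds iff ψ holds at some accessible world.
Let φ = ¬◇□s. Evaluate φ at each world:
  u (successors {x, y}): φ is false.
  v (successors {w, t, m}): φ is false.
  w (successors {m}): φ is true.
  x (successors ∅): φ is true.
  y (successors {m}): φ is true.
  z (successors ∅): φ is true.
  t (successors {z, t}): φ is false.
  m (successors {v}): φ is true.
For instance, at u:
  At u: ◇□s is true, so ¬◇□s is false.
    At u: ◇□s requires □s at some successor in {x, y}.
      □s holds at x, so ◇□s is true at u.
Satisfying worlds: {w, x, y, z, m}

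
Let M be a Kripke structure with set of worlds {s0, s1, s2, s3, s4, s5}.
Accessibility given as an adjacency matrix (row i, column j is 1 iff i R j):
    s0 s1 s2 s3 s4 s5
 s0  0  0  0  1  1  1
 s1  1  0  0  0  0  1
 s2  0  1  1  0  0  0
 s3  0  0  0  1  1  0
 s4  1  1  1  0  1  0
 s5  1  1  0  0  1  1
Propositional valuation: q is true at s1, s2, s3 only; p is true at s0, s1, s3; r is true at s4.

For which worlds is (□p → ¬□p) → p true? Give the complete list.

s0, s1, s3

Let φ = (□p → ¬□p) → p. Evaluate φ at each world:
  s0 (successors {s3, s4, s5}): φ is true.
  s1 (successors {s0, s5}): φ is true.
  s2 (successors {s1, s2}): φ is false.
  s3 (successors {s3, s4}): φ is true.
  s4 (successors {s0, s1, s2, s4}): φ is false.
  s5 (successors {s0, s1, s4, s5}): φ is false.
For instance, at s2:
  At s2: □p → ¬□p is true, p is false, so (□p → ¬□p) → p is false.
    At s2: □p is false, ¬□p is true, so □p → ¬□p is true.
      At s2: □p requires p at every successor {s1, s2}.
        p fails at s2, so □p is false at s2.
      At s2: □p is false, so ¬□p is true.
Satisfying worlds: {s0, s1, s3}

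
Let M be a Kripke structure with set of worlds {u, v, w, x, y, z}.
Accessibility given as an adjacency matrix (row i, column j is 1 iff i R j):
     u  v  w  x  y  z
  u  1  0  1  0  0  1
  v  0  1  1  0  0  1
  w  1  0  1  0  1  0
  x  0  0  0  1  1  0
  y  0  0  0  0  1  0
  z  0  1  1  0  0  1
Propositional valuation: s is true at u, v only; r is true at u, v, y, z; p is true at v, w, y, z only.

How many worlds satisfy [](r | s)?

1

Let φ = [](r | s). Evaluate φ at each world:
  u (successors {u, w, z}): φ is false.
  v (successors {v, w, z}): φ is false.
  w (successors {u, w, y}): φ is false.
  x (successors {x, y}): φ is false.
  y (successors {y}): φ is true.
  z (successors {v, w, z}): φ is false.
For instance, at u:
  At u: [](r | s) requires r | s at every successor {u, w, z}.
    r | s fails at w, so [](r | s) is false at u.
Satisfying worlds: {y}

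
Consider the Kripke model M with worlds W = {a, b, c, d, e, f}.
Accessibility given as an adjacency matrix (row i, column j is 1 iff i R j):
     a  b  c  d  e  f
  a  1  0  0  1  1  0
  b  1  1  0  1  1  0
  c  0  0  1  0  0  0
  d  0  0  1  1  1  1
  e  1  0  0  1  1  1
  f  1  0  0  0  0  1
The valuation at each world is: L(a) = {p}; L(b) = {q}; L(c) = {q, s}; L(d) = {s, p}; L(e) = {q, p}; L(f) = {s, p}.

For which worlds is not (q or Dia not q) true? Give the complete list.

Recall that Dia ψ holds at a world iff ψ holds at some accessible world.
Let φ = not (q or Dia not q). Evaluate φ at each world:
  a (successors {a, d, e}): φ is false.
  b (successors {a, b, d, e}): φ is false.
  c (successors {c}): φ is false.
  d (successors {c, d, e, f}): φ is false.
  e (successors {a, d, e, f}): φ is false.
  f (successors {a, f}): φ is false.
For instance, at f:
  At f: q or Dia not q is true, so not (q or Dia not q) is false.
    At f: q is false, Dia not q is true, so q or Dia not q is true.
      At f: Dia not q requires not q at some successor in {a, f}.
        not q holds at a, so Dia not q is true at f.
Satisfying worlds: none.

none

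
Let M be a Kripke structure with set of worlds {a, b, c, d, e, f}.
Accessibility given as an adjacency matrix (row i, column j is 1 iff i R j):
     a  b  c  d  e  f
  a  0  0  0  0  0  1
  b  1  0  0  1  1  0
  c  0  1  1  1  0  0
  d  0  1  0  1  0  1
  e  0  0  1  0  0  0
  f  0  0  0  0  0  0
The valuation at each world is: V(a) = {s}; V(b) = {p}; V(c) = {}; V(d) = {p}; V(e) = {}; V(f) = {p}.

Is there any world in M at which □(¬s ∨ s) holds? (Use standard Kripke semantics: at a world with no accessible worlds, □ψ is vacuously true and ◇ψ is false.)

Recall that □ψ holds at a world iff ψ holds at every accessible world, and ◇ψ holds iff ψ holds at some accessible world.
Let φ = □(¬s ∨ s). Evaluate φ at each world:
  a (successors {f}): φ is true.
  b (successors {a, d, e}): φ is true.
  c (successors {b, c, d}): φ is true.
  d (successors {b, d, f}): φ is true.
  e (successors {c}): φ is true.
  f (successors ∅): φ is true.
Detail at a (witness):
  At a: □(¬s ∨ s) requires ¬s ∨ s at every successor {f}.
    At f: ¬s ∨ s is true.
  So □(¬s ∨ s) is true at a.

Yes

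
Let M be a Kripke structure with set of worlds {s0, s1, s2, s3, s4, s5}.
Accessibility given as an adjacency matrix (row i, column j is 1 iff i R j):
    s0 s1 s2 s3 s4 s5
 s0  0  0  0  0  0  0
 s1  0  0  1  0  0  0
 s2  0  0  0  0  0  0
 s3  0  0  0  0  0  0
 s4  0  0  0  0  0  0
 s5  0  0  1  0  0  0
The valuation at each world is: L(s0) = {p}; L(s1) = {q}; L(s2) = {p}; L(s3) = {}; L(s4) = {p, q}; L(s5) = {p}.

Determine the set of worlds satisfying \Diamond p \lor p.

Recall that \Diamond ψ holds at a world iff ψ holds at some accessible world.
Let φ = \Diamond p \lor p. Evaluate φ at each world:
  s0 (successors ∅): φ is true.
  s1 (successors {s2}): φ is true.
  s2 (successors ∅): φ is true.
  s3 (successors ∅): φ is false.
  s4 (successors ∅): φ is true.
  s5 (successors {s2}): φ is true.
For instance, at s5:
  At s5: \Diamond p is true, p is true, so \Diamond p \lor p is true.
    At s5: \Diamond p requires p at some successor in {s2}.
      p holds at s2, so \Diamond p is true at s5.
Satisfying worlds: {s0, s1, s2, s4, s5}

s0, s1, s2, s4, s5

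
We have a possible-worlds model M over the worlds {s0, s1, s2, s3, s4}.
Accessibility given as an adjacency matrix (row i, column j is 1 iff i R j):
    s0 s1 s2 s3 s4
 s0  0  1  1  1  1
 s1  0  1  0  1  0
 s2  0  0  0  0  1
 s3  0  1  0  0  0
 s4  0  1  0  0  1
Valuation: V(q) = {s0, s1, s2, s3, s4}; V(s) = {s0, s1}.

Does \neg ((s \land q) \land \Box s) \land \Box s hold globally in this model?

Let φ = \neg ((s \land q) \land \Box s) \land \Box s. Evaluate φ at each world:
  s0 (successors {s1, s2, s3, s4}): φ is false.
  s1 (successors {s1, s3}): φ is false.
  s2 (successors {s4}): φ is false.
  s3 (successors {s1}): φ is true.
  s4 (successors {s1, s4}): φ is false.
Detail at s0 (counterexample):
  At s0: \neg ((s \land q) \land \Box s) is true, \Box s is false, so \neg ((s \land q) \land \Box s) \land \Box s is false.
    At s0: (s \land q) \land \Box s is false, so \neg ((s \land q) \land \Box s) is true.
      At s0: s \land q is true, \Box s is false, so (s \land q) \land \Box s is false.
    At s0: \Box s requires s at every successor {s1, s2, s3, s4}.
      s fails at s2, so \Box s is false at s0.

No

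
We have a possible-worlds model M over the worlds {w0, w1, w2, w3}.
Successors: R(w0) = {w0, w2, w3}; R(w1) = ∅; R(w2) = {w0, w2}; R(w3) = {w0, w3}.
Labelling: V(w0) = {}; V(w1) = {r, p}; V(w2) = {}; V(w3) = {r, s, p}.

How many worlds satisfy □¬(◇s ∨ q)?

Let φ = □¬(◇s ∨ q). Evaluate φ at each world:
  w0 (successors {w0, w2, w3}): φ is false.
  w1 (successors ∅): φ is true.
  w2 (successors {w0, w2}): φ is false.
  w3 (successors {w0, w3}): φ is false.
For instance, at w2:
  At w2: □¬(◇s ∨ q) requires ¬(◇s ∨ q) at every successor {w0, w2}.
    ¬(◇s ∨ q) fails at w0, so □¬(◇s ∨ q) is false at w2.
      At w0: ◇s ∨ q is true, so ¬(◇s ∨ q) is false.
Satisfying worlds: {w1}

1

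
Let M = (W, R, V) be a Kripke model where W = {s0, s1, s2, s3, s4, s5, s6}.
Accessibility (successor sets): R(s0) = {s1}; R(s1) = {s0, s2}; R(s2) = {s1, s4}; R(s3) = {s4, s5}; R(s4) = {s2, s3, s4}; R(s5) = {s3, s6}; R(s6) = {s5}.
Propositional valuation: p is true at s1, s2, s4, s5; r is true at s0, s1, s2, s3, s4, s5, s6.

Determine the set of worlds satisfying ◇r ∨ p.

s0, s1, s2, s3, s4, s5, s6

Let φ = ◇r ∨ p. Evaluate φ at each world:
  s0 (successors {s1}): φ is true.
  s1 (successors {s0, s2}): φ is true.
  s2 (successors {s1, s4}): φ is true.
  s3 (successors {s4, s5}): φ is true.
  s4 (successors {s2, s3, s4}): φ is true.
  s5 (successors {s3, s6}): φ is true.
  s6 (successors {s5}): φ is true.
For instance, at s3:
  At s3: ◇r is true, p is false, so ◇r ∨ p is true.
    At s3: ◇r requires r at some successor in {s4, s5}.
      r holds at s4, so ◇r is true at s3.
Satisfying worlds: {s0, s1, s2, s3, s4, s5, s6}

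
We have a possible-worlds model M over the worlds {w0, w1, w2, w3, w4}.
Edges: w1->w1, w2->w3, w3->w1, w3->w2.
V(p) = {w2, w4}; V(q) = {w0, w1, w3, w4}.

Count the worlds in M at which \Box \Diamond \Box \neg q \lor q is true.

4

Let φ = \Box \Diamond \Box \neg q \lor q. Evaluate φ at each world:
  w0 (successors ∅): φ is true.
  w1 (successors {w1}): φ is true.
  w2 (successors {w3}): φ is false.
  w3 (successors {w1, w2}): φ is true.
  w4 (successors ∅): φ is true.
For instance, at w3:
  At w3: \Box \Diamond \Box \neg q is false, q is true, so \Box \Diamond \Box \neg q \lor q is true.
    At w3: \Box \Diamond \Box \neg q requires \Diamond \Box \neg q at every successor {w1, w2}.
      \Diamond \Box \neg q fails at w1, so \Box \Diamond \Box \neg q is false at w3.
Satisfying worlds: {w0, w1, w3, w4}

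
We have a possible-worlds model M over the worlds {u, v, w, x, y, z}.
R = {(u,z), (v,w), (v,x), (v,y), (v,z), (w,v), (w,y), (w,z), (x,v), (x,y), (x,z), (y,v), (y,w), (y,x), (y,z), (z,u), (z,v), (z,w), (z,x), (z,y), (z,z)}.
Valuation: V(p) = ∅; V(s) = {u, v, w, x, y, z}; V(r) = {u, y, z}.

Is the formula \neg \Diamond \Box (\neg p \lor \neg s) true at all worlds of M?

No

Recall that \Box ψ holds at a world iff ψ holds at every accessible world, and \Diamond ψ holds iff ψ holds at some accessible world.
Let φ = \neg \Diamond \Box (\neg p \lor \neg s). Evaluate φ at each world:
  u (successors {z}): φ is false.
  v (successors {w, x, y, z}): φ is false.
  w (successors {v, y, z}): φ is false.
  x (successors {v, y, z}): φ is false.
  y (successors {v, w, x, z}): φ is false.
  z (successors {u, v, w, x, y, z}): φ is false.
Detail at u (counterexample):
  At u: \Diamond \Box (\neg p \lor \neg s) is true, so \neg \Diamond \Box (\neg p \lor \neg s) is false.
    At u: \Diamond \Box (\neg p \lor \neg s) requires \Box (\neg p \lor \neg s) at some successor in {z}.
      \Box (\neg p \lor \neg s) holds at z, so \Diamond \Box (\neg p \lor \neg s) is true at u.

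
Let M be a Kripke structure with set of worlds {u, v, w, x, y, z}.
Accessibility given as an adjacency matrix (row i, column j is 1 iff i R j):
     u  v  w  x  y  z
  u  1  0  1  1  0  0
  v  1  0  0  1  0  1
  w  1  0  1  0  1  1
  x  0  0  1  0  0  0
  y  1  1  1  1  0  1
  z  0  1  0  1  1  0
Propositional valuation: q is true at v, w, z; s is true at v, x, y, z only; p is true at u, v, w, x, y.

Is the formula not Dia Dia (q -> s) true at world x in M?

At x: Dia Dia (q -> s) is true, so not Dia Dia (q -> s) is false.
  At x: Dia Dia (q -> s) requires Dia (q -> s) at some successor in {w}.
    Dia (q -> s) holds at w, so Dia Dia (q -> s) is true at x.
      At w: Dia (q -> s) requires q -> s at some successor in {u, w, y, z}.
        q -> s holds at u, so Dia (q -> s) is true at w.

No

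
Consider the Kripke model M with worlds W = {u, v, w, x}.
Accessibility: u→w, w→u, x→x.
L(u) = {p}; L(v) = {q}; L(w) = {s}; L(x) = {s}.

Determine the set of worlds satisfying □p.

v, w

Let φ = □p. Evaluate φ at each world:
  u (successors {w}): φ is false.
  v (successors ∅): φ is true.
  w (successors {u}): φ is true.
  x (successors {x}): φ is false.
For instance, at x:
  At x: □p requires p at every successor {x}.
    p fails at x, so □p is false at x.
Satisfying worlds: {v, w}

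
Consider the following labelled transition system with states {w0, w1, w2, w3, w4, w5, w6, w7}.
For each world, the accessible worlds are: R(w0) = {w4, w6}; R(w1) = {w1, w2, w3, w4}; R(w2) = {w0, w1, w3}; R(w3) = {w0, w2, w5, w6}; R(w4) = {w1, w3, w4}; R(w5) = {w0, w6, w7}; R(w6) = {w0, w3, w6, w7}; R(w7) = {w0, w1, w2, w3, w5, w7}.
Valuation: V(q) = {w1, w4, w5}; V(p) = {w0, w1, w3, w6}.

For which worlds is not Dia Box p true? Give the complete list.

w0, w2, w4, w5, w6

Let φ = not Dia Box p. Evaluate φ at each world:
  w0 (successors {w4, w6}): φ is true.
  w1 (successors {w1, w2, w3, w4}): φ is false.
  w2 (successors {w0, w1, w3}): φ is true.
  w3 (successors {w0, w2, w5, w6}): φ is false.
  w4 (successors {w1, w3, w4}): φ is true.
  w5 (successors {w0, w6, w7}): φ is true.
  w6 (successors {w0, w3, w6, w7}): φ is true.
  w7 (successors {w0, w1, w2, w3, w5, w7}): φ is false.
For instance, at w3:
  At w3: Dia Box p is true, so not Dia Box p is false.
    At w3: Dia Box p requires Box p at some successor in {w0, w2, w5, w6}.
      Box p holds at w2, so Dia Box p is true at w3.
Satisfying worlds: {w0, w2, w4, w5, w6}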